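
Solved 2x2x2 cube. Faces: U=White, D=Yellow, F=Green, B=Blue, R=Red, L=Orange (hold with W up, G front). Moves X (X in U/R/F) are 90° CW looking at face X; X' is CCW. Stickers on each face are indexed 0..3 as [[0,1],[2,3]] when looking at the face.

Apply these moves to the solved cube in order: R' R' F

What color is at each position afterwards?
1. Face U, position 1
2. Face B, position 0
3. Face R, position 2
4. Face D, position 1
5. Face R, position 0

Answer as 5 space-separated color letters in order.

Answer: Y G Y R W

Derivation:
After move 1 (R'): R=RRRR U=WBWB F=GWGW D=YGYG B=YBYB
After move 2 (R'): R=RRRR U=WYWY F=GBGB D=YWYW B=GBGB
After move 3 (F): F=GGBB U=WYOO R=WRYR D=RRYW L=OYOW
Query 1: U[1] = Y
Query 2: B[0] = G
Query 3: R[2] = Y
Query 4: D[1] = R
Query 5: R[0] = W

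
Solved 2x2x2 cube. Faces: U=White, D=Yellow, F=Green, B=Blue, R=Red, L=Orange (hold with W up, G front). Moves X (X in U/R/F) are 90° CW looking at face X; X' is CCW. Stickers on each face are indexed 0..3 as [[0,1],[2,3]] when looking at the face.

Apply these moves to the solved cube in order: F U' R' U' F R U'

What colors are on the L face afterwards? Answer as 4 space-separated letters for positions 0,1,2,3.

Answer: R R O Y

Derivation:
After move 1 (F): F=GGGG U=WWOO R=WRWR D=RRYY L=OYOY
After move 2 (U'): U=WOWO F=OYGG R=GGWR B=WRBB L=BBOY
After move 3 (R'): R=GRGW U=WBWW F=OOGO D=RYYG B=YRRB
After move 4 (U'): U=BWWW F=BBGO R=OOGW B=GRRB L=YROY
After move 5 (F): F=GBOB U=BWYR R=WOWW D=GOYG L=YROY
After move 6 (R): R=WWWO U=BBYB F=GOOG D=GRYG B=RRWB
After move 7 (U'): U=BBBY F=YROG R=GOWO B=WWWB L=RROY
Query: L face = RROY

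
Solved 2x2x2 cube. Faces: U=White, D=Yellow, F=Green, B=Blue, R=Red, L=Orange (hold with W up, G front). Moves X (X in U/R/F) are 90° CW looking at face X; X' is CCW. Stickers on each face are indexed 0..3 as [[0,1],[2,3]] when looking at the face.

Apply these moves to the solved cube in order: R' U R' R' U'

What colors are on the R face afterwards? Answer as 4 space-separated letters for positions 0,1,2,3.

After move 1 (R'): R=RRRR U=WBWB F=GWGW D=YGYG B=YBYB
After move 2 (U): U=WWBB F=RRGW R=YBRR B=OOYB L=GWOO
After move 3 (R'): R=BRYR U=WYBO F=RWGB D=YRYW B=GOGB
After move 4 (R'): R=RRBY U=WGBG F=RYGO D=YWYB B=WORB
After move 5 (U'): U=GGWB F=GWGO R=RYBY B=RRRB L=WOOO
Query: R face = RYBY

Answer: R Y B Y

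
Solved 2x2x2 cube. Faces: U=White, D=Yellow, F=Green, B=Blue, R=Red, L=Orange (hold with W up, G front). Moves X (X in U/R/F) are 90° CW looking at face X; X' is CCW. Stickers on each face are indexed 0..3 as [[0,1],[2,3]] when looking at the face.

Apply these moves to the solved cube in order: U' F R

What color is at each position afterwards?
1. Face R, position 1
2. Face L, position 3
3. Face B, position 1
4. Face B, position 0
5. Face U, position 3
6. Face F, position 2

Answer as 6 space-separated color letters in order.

After move 1 (U'): U=WWWW F=OOGG R=GGRR B=RRBB L=BBOO
After move 2 (F): F=GOGO U=WWOB R=WGWR D=RGYY L=BYOY
After move 3 (R): R=WWRG U=WOOO F=GGGY D=RBYR B=BRWB
Query 1: R[1] = W
Query 2: L[3] = Y
Query 3: B[1] = R
Query 4: B[0] = B
Query 5: U[3] = O
Query 6: F[2] = G

Answer: W Y R B O G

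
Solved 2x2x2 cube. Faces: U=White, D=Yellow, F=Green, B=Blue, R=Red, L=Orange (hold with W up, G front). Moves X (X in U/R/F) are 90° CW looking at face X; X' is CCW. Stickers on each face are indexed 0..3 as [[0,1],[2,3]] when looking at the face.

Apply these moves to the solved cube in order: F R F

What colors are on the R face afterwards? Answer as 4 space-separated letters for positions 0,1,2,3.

After move 1 (F): F=GGGG U=WWOO R=WRWR D=RRYY L=OYOY
After move 2 (R): R=WWRR U=WGOG F=GRGY D=RBYB B=OBWB
After move 3 (F): F=GGYR U=WGYY R=OWGR D=RWYB L=OROB
Query: R face = OWGR

Answer: O W G R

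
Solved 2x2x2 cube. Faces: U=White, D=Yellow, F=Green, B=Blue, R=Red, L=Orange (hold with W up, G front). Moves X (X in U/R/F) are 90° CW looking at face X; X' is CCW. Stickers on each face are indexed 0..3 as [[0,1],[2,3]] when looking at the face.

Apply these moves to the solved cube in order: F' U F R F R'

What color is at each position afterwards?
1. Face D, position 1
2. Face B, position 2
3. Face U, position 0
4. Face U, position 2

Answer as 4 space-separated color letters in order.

After move 1 (F'): F=GGGG U=WWRR R=YRYR D=OOYY L=OWOW
After move 2 (U): U=RWRW F=YRGG R=BBYR B=OWBB L=GGOW
After move 3 (F): F=GYGR U=RWWG R=RBWR D=YBYY L=GOOO
After move 4 (R): R=WRRB U=RYWR F=GBGY D=YBYO B=GWWB
After move 5 (F): F=GGYB U=RYOO R=WRRB D=RWYO L=GYOB
After move 6 (R'): R=RBWR U=RWOG F=GYYO D=RGYB B=OWWB
Query 1: D[1] = G
Query 2: B[2] = W
Query 3: U[0] = R
Query 4: U[2] = O

Answer: G W R O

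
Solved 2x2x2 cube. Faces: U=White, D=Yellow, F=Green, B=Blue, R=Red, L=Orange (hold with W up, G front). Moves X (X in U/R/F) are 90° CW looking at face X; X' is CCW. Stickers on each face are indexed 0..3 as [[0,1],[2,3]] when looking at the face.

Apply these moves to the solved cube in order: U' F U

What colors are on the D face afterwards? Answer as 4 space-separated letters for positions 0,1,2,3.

Answer: R G Y Y

Derivation:
After move 1 (U'): U=WWWW F=OOGG R=GGRR B=RRBB L=BBOO
After move 2 (F): F=GOGO U=WWOB R=WGWR D=RGYY L=BYOY
After move 3 (U): U=OWBW F=WGGO R=RRWR B=BYBB L=GOOY
Query: D face = RGYY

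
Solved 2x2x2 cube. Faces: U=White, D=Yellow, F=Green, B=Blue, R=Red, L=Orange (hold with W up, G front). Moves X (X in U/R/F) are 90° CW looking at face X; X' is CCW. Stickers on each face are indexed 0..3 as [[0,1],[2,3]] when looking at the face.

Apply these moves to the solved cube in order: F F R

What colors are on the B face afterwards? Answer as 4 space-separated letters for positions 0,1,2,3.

After move 1 (F): F=GGGG U=WWOO R=WRWR D=RRYY L=OYOY
After move 2 (F): F=GGGG U=WWYY R=OROR D=WWYY L=OROR
After move 3 (R): R=OORR U=WGYG F=GWGY D=WBYB B=YBWB
Query: B face = YBWB

Answer: Y B W B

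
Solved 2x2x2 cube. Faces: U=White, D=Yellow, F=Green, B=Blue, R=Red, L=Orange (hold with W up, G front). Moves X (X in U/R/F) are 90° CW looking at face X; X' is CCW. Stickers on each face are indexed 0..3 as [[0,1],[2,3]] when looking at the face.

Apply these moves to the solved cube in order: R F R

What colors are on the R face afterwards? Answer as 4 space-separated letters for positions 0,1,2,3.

Answer: G W R R

Derivation:
After move 1 (R): R=RRRR U=WGWG F=GYGY D=YBYB B=WBWB
After move 2 (F): F=GGYY U=WGOO R=WRGR D=RRYB L=OYOB
After move 3 (R): R=GWRR U=WGOY F=GRYB D=RWYW B=OBGB
Query: R face = GWRR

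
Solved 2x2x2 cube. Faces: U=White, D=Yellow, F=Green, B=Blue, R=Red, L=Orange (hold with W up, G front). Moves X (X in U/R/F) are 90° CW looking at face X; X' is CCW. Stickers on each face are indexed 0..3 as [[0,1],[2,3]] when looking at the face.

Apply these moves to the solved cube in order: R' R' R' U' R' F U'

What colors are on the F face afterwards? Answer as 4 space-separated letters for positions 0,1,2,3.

After move 1 (R'): R=RRRR U=WBWB F=GWGW D=YGYG B=YBYB
After move 2 (R'): R=RRRR U=WYWY F=GBGB D=YWYW B=GBGB
After move 3 (R'): R=RRRR U=WGWG F=GYGY D=YBYB B=WBWB
After move 4 (U'): U=GGWW F=OOGY R=GYRR B=RRWB L=WBOO
After move 5 (R'): R=YRGR U=GWWR F=OGGW D=YOYY B=BRBB
After move 6 (F): F=GOWG U=GWOB R=WRRR D=GYYY L=WYOO
After move 7 (U'): U=WBGO F=WYWG R=GORR B=WRBB L=BROO
Query: F face = WYWG

Answer: W Y W G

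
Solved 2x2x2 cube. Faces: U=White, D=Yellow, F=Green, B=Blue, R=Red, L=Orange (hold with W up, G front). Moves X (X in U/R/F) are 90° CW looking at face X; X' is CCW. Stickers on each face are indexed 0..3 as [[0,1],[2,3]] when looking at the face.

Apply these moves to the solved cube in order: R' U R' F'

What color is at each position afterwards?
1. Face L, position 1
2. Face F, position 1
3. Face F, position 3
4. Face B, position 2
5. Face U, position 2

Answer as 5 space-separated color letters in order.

Answer: O B G G B

Derivation:
After move 1 (R'): R=RRRR U=WBWB F=GWGW D=YGYG B=YBYB
After move 2 (U): U=WWBB F=RRGW R=YBRR B=OOYB L=GWOO
After move 3 (R'): R=BRYR U=WYBO F=RWGB D=YRYW B=GOGB
After move 4 (F'): F=WBRG U=WYBY R=RRYR D=WOYW L=GOOB
Query 1: L[1] = O
Query 2: F[1] = B
Query 3: F[3] = G
Query 4: B[2] = G
Query 5: U[2] = B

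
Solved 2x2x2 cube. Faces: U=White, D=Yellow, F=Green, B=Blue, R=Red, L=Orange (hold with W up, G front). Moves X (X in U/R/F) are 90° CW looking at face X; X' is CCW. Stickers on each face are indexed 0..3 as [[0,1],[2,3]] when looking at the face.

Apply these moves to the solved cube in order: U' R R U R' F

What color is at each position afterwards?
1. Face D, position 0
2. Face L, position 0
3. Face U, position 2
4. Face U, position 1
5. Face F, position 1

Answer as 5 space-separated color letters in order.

After move 1 (U'): U=WWWW F=OOGG R=GGRR B=RRBB L=BBOO
After move 2 (R): R=RGRG U=WOWG F=OYGY D=YBYR B=WRWB
After move 3 (R): R=RRGG U=WYWY F=OBGR D=YWYW B=GROB
After move 4 (U): U=WWYY F=RRGR R=GRGG B=BBOB L=OBOO
After move 5 (R'): R=RGGG U=WOYB F=RWGY D=YRYR B=WBWB
After move 6 (F): F=GRYW U=WOOB R=YGBG D=GRYR L=OYOR
Query 1: D[0] = G
Query 2: L[0] = O
Query 3: U[2] = O
Query 4: U[1] = O
Query 5: F[1] = R

Answer: G O O O R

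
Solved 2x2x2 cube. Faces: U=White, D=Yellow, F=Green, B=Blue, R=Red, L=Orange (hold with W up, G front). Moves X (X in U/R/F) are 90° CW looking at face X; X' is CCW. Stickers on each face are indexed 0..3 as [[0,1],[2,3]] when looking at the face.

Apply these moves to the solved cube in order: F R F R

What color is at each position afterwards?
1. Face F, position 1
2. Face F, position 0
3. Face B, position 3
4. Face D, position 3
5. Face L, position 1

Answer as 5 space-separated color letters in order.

After move 1 (F): F=GGGG U=WWOO R=WRWR D=RRYY L=OYOY
After move 2 (R): R=WWRR U=WGOG F=GRGY D=RBYB B=OBWB
After move 3 (F): F=GGYR U=WGYY R=OWGR D=RWYB L=OROB
After move 4 (R): R=GORW U=WGYR F=GWYB D=RWYO B=YBGB
Query 1: F[1] = W
Query 2: F[0] = G
Query 3: B[3] = B
Query 4: D[3] = O
Query 5: L[1] = R

Answer: W G B O R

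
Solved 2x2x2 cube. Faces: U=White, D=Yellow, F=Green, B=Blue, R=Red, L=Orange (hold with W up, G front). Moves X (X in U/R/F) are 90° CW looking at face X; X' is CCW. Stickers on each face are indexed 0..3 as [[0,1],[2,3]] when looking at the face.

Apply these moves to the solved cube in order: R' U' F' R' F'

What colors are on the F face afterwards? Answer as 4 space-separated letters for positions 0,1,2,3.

After move 1 (R'): R=RRRR U=WBWB F=GWGW D=YGYG B=YBYB
After move 2 (U'): U=BBWW F=OOGW R=GWRR B=RRYB L=YBOO
After move 3 (F'): F=OWOG U=BBGR R=GWYR D=BOYG L=YWOW
After move 4 (R'): R=WRGY U=BYGR F=OBOR D=BWYG B=GROB
After move 5 (F'): F=BROO U=BYWG R=WRBY D=WWYG L=YROG
Query: F face = BROO

Answer: B R O O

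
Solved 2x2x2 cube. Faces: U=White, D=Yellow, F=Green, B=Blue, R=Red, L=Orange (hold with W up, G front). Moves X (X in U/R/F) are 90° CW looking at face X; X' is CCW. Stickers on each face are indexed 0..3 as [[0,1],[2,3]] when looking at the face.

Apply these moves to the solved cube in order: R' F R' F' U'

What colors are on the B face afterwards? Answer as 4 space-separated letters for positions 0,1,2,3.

Answer: G R R B

Derivation:
After move 1 (R'): R=RRRR U=WBWB F=GWGW D=YGYG B=YBYB
After move 2 (F): F=GGWW U=WBOO R=WRBR D=RRYG L=OYOG
After move 3 (R'): R=RRWB U=WYOY F=GBWO D=RGYW B=GBRB
After move 4 (F'): F=BOGW U=WYRW R=GRRB D=YGYW L=OYOO
After move 5 (U'): U=YWWR F=OYGW R=BORB B=GRRB L=GBOO
Query: B face = GRRB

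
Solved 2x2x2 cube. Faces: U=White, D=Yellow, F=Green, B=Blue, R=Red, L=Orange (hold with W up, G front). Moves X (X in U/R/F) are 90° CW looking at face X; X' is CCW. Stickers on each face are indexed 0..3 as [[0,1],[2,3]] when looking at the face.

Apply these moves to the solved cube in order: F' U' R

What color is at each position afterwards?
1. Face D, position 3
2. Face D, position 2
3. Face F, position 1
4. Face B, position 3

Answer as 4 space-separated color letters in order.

Answer: Y Y O B

Derivation:
After move 1 (F'): F=GGGG U=WWRR R=YRYR D=OOYY L=OWOW
After move 2 (U'): U=WRWR F=OWGG R=GGYR B=YRBB L=BBOW
After move 3 (R): R=YGRG U=WWWG F=OOGY D=OBYY B=RRRB
Query 1: D[3] = Y
Query 2: D[2] = Y
Query 3: F[1] = O
Query 4: B[3] = B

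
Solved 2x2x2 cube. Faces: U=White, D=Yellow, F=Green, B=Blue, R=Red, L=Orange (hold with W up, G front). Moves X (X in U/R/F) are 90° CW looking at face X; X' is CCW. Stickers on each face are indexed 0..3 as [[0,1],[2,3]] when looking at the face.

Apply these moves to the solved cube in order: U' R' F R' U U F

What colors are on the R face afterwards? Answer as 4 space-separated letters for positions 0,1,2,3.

Answer: Y Y W R

Derivation:
After move 1 (U'): U=WWWW F=OOGG R=GGRR B=RRBB L=BBOO
After move 2 (R'): R=GRGR U=WBWR F=OWGW D=YOYG B=YRYB
After move 3 (F): F=GOWW U=WBOB R=WRRR D=GGYG L=BYOO
After move 4 (R'): R=RRWR U=WYOY F=GBWB D=GOYW B=GRGB
After move 5 (U): U=OWYY F=RRWB R=GRWR B=BYGB L=GBOO
After move 6 (U): U=YOYW F=GRWB R=BYWR B=GBGB L=RROO
After move 7 (F): F=WGBR U=YOOR R=YYWR D=WBYW L=RGOO
Query: R face = YYWR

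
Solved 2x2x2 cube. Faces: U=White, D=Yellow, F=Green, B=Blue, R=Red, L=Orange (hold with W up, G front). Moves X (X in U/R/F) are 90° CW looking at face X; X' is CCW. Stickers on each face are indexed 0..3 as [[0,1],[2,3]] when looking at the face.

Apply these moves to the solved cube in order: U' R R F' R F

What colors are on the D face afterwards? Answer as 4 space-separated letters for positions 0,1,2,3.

After move 1 (U'): U=WWWW F=OOGG R=GGRR B=RRBB L=BBOO
After move 2 (R): R=RGRG U=WOWG F=OYGY D=YBYR B=WRWB
After move 3 (R): R=RRGG U=WYWY F=OBGR D=YWYW B=GROB
After move 4 (F'): F=BROG U=WYRG R=WRYG D=BOYW L=BYOW
After move 5 (R): R=YWGR U=WRRG F=BOOW D=BOYG B=GRYB
After move 6 (F): F=OBWO U=WRWY R=RWGR D=GYYG L=BBOO
Query: D face = GYYG

Answer: G Y Y G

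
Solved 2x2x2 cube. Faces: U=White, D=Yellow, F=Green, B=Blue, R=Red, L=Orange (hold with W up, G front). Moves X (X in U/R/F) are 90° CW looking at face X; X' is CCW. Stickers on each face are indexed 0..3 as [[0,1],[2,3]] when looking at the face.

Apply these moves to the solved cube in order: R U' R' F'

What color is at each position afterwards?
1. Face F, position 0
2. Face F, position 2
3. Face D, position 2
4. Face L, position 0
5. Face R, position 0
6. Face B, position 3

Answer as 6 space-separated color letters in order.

After move 1 (R): R=RRRR U=WGWG F=GYGY D=YBYB B=WBWB
After move 2 (U'): U=GGWW F=OOGY R=GYRR B=RRWB L=WBOO
After move 3 (R'): R=YRGR U=GWWR F=OGGW D=YOYY B=BRBB
After move 4 (F'): F=GWOG U=GWYG R=ORYR D=BOYY L=WROW
Query 1: F[0] = G
Query 2: F[2] = O
Query 3: D[2] = Y
Query 4: L[0] = W
Query 5: R[0] = O
Query 6: B[3] = B

Answer: G O Y W O B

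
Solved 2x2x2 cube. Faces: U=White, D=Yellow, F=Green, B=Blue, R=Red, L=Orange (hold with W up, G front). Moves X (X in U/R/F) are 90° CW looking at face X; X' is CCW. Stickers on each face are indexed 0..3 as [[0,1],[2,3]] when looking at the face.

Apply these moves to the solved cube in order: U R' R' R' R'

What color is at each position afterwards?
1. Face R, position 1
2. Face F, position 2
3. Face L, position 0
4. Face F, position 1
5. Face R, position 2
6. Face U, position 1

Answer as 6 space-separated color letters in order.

After move 1 (U): U=WWWW F=RRGG R=BBRR B=OOBB L=GGOO
After move 2 (R'): R=BRBR U=WBWO F=RWGW D=YRYG B=YOYB
After move 3 (R'): R=RRBB U=WYWY F=RBGO D=YWYW B=GORB
After move 4 (R'): R=RBRB U=WRWG F=RYGY D=YBYO B=WOWB
After move 5 (R'): R=BBRR U=WWWW F=RRGG D=YYYY B=OOBB
Query 1: R[1] = B
Query 2: F[2] = G
Query 3: L[0] = G
Query 4: F[1] = R
Query 5: R[2] = R
Query 6: U[1] = W

Answer: B G G R R W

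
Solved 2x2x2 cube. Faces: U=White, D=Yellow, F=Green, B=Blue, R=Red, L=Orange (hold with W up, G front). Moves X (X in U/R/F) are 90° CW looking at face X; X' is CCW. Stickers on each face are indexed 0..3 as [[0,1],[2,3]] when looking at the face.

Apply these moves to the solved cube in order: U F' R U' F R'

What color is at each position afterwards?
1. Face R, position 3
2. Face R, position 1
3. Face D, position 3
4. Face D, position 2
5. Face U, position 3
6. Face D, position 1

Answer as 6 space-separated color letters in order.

Answer: B B W Y Y G

Derivation:
After move 1 (U): U=WWWW F=RRGG R=BBRR B=OOBB L=GGOO
After move 2 (F'): F=RGRG U=WWBR R=YBYR D=GOYY L=GWOW
After move 3 (R): R=YYRB U=WGBG F=RORY D=GBYO B=ROWB
After move 4 (U'): U=GGWB F=GWRY R=RORB B=YYWB L=ROOW
After move 5 (F): F=RGYW U=GGWO R=WOBB D=RRYO L=RGOB
After move 6 (R'): R=OBWB U=GWWY F=RGYO D=RGYW B=OYRB
Query 1: R[3] = B
Query 2: R[1] = B
Query 3: D[3] = W
Query 4: D[2] = Y
Query 5: U[3] = Y
Query 6: D[1] = G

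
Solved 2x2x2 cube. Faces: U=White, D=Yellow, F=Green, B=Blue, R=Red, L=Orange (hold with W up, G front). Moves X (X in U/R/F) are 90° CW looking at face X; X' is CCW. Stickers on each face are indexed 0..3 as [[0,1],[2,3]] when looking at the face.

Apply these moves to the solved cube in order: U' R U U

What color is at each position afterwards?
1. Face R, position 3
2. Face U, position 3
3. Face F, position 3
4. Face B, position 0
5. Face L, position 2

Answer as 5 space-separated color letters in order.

After move 1 (U'): U=WWWW F=OOGG R=GGRR B=RRBB L=BBOO
After move 2 (R): R=RGRG U=WOWG F=OYGY D=YBYR B=WRWB
After move 3 (U): U=WWGO F=RGGY R=WRRG B=BBWB L=OYOO
After move 4 (U): U=GWOW F=WRGY R=BBRG B=OYWB L=RGOO
Query 1: R[3] = G
Query 2: U[3] = W
Query 3: F[3] = Y
Query 4: B[0] = O
Query 5: L[2] = O

Answer: G W Y O O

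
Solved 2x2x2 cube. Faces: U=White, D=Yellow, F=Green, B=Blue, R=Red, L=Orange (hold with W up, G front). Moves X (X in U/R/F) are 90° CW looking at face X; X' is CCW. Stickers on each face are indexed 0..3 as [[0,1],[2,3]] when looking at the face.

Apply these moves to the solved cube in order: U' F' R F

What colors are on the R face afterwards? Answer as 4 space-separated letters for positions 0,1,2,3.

After move 1 (U'): U=WWWW F=OOGG R=GGRR B=RRBB L=BBOO
After move 2 (F'): F=OGOG U=WWGR R=YGYR D=BOYY L=BWOW
After move 3 (R): R=YYRG U=WGGG F=OOOY D=BBYR B=RRWB
After move 4 (F): F=OOYO U=WGWW R=GYGG D=RYYR L=BBOB
Query: R face = GYGG

Answer: G Y G G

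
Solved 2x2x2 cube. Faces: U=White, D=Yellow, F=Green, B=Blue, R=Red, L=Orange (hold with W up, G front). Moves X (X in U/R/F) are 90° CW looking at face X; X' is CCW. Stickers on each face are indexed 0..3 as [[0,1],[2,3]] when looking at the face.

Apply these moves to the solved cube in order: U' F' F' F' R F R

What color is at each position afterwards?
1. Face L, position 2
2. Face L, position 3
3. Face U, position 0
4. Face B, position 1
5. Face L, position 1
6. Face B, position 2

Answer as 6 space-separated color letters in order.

After move 1 (U'): U=WWWW F=OOGG R=GGRR B=RRBB L=BBOO
After move 2 (F'): F=OGOG U=WWGR R=YGYR D=BOYY L=BWOW
After move 3 (F'): F=GGOO U=WWYY R=OGBR D=WWYY L=BROG
After move 4 (F'): F=GOGO U=WWOB R=WGWR D=RGYY L=BYOY
After move 5 (R): R=WWRG U=WOOO F=GGGY D=RBYR B=BRWB
After move 6 (F): F=GGYG U=WOYY R=OWOG D=RWYR L=BROB
After move 7 (R): R=OOGW U=WGYG F=GWYR D=RWYB B=YROB
Query 1: L[2] = O
Query 2: L[3] = B
Query 3: U[0] = W
Query 4: B[1] = R
Query 5: L[1] = R
Query 6: B[2] = O

Answer: O B W R R O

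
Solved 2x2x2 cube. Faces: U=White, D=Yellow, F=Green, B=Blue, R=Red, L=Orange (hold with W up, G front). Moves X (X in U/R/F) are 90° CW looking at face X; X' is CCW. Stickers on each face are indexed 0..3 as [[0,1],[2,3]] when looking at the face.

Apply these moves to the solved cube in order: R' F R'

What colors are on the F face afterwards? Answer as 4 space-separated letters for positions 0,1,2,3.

After move 1 (R'): R=RRRR U=WBWB F=GWGW D=YGYG B=YBYB
After move 2 (F): F=GGWW U=WBOO R=WRBR D=RRYG L=OYOG
After move 3 (R'): R=RRWB U=WYOY F=GBWO D=RGYW B=GBRB
Query: F face = GBWO

Answer: G B W O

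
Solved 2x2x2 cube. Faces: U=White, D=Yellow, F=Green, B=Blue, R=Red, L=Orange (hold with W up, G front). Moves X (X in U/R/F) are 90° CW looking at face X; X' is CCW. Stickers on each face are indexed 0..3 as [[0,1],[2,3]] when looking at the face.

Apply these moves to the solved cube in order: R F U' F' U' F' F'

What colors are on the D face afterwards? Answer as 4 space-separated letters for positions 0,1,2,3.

After move 1 (R): R=RRRR U=WGWG F=GYGY D=YBYB B=WBWB
After move 2 (F): F=GGYY U=WGOO R=WRGR D=RRYB L=OYOB
After move 3 (U'): U=GOWO F=OYYY R=GGGR B=WRWB L=WBOB
After move 4 (F'): F=YYOY U=GOGG R=RGRR D=BBYB L=WOOW
After move 5 (U'): U=OGGG F=WOOY R=YYRR B=RGWB L=WROW
After move 6 (F'): F=OYWO U=OGYR R=BYBR D=RWYB L=WGOG
After move 7 (F'): F=YOOW U=OGBB R=WYRR D=GGYB L=WROY
Query: D face = GGYB

Answer: G G Y B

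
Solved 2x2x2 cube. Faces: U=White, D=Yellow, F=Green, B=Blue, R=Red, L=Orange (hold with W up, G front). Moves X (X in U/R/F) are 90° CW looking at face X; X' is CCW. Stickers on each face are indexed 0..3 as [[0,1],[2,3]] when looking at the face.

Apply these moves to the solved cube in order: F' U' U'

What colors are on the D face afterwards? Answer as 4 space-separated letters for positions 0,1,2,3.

Answer: O O Y Y

Derivation:
After move 1 (F'): F=GGGG U=WWRR R=YRYR D=OOYY L=OWOW
After move 2 (U'): U=WRWR F=OWGG R=GGYR B=YRBB L=BBOW
After move 3 (U'): U=RRWW F=BBGG R=OWYR B=GGBB L=YROW
Query: D face = OOYY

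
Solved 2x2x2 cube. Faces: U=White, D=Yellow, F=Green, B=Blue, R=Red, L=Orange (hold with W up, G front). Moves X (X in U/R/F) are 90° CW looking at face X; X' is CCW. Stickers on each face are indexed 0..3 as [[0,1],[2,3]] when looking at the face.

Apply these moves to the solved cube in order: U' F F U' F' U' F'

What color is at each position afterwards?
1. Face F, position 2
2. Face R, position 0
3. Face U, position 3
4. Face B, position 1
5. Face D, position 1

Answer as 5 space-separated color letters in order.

After move 1 (U'): U=WWWW F=OOGG R=GGRR B=RRBB L=BBOO
After move 2 (F): F=GOGO U=WWOB R=WGWR D=RGYY L=BYOY
After move 3 (F): F=GGOO U=WWYY R=OGBR D=WWYY L=BROG
After move 4 (U'): U=WYWY F=BROO R=GGBR B=OGBB L=RROG
After move 5 (F'): F=ROBO U=WYGB R=WGWR D=RGYY L=RYOW
After move 6 (U'): U=YBWG F=RYBO R=ROWR B=WGBB L=OGOW
After move 7 (F'): F=YORB U=YBRW R=GORR D=GWYY L=OGOW
Query 1: F[2] = R
Query 2: R[0] = G
Query 3: U[3] = W
Query 4: B[1] = G
Query 5: D[1] = W

Answer: R G W G W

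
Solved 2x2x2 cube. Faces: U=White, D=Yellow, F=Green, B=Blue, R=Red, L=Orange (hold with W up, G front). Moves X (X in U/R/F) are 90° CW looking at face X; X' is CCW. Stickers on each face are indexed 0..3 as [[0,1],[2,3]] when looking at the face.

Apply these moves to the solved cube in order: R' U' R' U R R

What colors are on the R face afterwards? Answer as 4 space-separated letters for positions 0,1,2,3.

Answer: R G R G

Derivation:
After move 1 (R'): R=RRRR U=WBWB F=GWGW D=YGYG B=YBYB
After move 2 (U'): U=BBWW F=OOGW R=GWRR B=RRYB L=YBOO
After move 3 (R'): R=WRGR U=BYWR F=OBGW D=YOYW B=GRGB
After move 4 (U): U=WBRY F=WRGW R=GRGR B=YBGB L=OBOO
After move 5 (R): R=GGRR U=WRRW F=WOGW D=YGYY B=YBBB
After move 6 (R): R=RGRG U=WORW F=WGGY D=YBYY B=WBRB
Query: R face = RGRG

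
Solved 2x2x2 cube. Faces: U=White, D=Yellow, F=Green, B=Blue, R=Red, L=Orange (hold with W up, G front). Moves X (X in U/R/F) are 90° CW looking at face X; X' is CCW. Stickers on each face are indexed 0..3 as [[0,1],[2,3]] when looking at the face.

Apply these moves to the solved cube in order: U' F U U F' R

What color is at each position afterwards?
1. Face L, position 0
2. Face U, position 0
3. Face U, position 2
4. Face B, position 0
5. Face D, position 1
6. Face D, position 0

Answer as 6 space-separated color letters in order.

After move 1 (U'): U=WWWW F=OOGG R=GGRR B=RRBB L=BBOO
After move 2 (F): F=GOGO U=WWOB R=WGWR D=RGYY L=BYOY
After move 3 (U): U=OWBW F=WGGO R=RRWR B=BYBB L=GOOY
After move 4 (U): U=BOWW F=RRGO R=BYWR B=GOBB L=WGOY
After move 5 (F'): F=RORG U=BOBW R=GYRR D=GYYY L=WWOW
After move 6 (R): R=RGRY U=BOBG F=RYRY D=GBYG B=WOOB
Query 1: L[0] = W
Query 2: U[0] = B
Query 3: U[2] = B
Query 4: B[0] = W
Query 5: D[1] = B
Query 6: D[0] = G

Answer: W B B W B G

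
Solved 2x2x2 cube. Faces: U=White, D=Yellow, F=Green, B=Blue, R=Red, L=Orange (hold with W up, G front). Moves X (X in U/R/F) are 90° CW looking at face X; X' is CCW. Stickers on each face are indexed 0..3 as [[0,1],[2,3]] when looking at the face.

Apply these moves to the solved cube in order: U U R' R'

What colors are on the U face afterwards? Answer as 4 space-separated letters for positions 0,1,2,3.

Answer: W Y W Y

Derivation:
After move 1 (U): U=WWWW F=RRGG R=BBRR B=OOBB L=GGOO
After move 2 (U): U=WWWW F=BBGG R=OORR B=GGBB L=RROO
After move 3 (R'): R=OROR U=WBWG F=BWGW D=YBYG B=YGYB
After move 4 (R'): R=RROO U=WYWY F=BBGG D=YWYW B=GGBB
Query: U face = WYWY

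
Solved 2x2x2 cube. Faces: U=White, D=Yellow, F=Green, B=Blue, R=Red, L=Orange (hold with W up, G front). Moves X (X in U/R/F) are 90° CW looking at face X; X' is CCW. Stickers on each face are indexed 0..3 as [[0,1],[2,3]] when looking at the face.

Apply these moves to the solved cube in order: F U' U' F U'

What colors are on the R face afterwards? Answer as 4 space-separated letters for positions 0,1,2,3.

After move 1 (F): F=GGGG U=WWOO R=WRWR D=RRYY L=OYOY
After move 2 (U'): U=WOWO F=OYGG R=GGWR B=WRBB L=BBOY
After move 3 (U'): U=OOWW F=BBGG R=OYWR B=GGBB L=WROY
After move 4 (F): F=GBGB U=OOYR R=WYWR D=WOYY L=WROR
After move 5 (U'): U=OROY F=WRGB R=GBWR B=WYBB L=GGOR
Query: R face = GBWR

Answer: G B W R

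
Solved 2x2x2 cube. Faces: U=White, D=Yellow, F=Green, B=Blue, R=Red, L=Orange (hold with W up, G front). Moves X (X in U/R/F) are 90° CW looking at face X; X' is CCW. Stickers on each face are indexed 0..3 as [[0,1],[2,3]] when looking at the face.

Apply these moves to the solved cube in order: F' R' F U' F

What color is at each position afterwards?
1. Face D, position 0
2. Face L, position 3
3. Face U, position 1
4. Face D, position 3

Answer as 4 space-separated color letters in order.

After move 1 (F'): F=GGGG U=WWRR R=YRYR D=OOYY L=OWOW
After move 2 (R'): R=RRYY U=WBRB F=GWGR D=OGYG B=YBOB
After move 3 (F): F=GGRW U=WBWW R=RRBY D=YRYG L=OOOG
After move 4 (U'): U=BWWW F=OORW R=GGBY B=RROB L=YBOG
After move 5 (F): F=ROWO U=BWGB R=WGWY D=BGYG L=YYOR
Query 1: D[0] = B
Query 2: L[3] = R
Query 3: U[1] = W
Query 4: D[3] = G

Answer: B R W G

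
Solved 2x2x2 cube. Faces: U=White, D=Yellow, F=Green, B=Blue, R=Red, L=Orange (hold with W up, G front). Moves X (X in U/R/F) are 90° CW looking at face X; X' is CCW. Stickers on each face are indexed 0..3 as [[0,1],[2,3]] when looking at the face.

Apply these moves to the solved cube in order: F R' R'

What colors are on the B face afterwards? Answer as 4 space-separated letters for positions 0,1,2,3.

After move 1 (F): F=GGGG U=WWOO R=WRWR D=RRYY L=OYOY
After move 2 (R'): R=RRWW U=WBOB F=GWGO D=RGYG B=YBRB
After move 3 (R'): R=RWRW U=WROY F=GBGB D=RWYO B=GBGB
Query: B face = GBGB

Answer: G B G B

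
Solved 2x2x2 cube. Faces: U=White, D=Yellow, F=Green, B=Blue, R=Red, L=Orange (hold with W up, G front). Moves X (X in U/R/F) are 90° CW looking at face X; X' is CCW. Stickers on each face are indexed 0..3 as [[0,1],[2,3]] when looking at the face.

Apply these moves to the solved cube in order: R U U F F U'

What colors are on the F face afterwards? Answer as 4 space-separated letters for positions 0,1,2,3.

Answer: R R B W

Derivation:
After move 1 (R): R=RRRR U=WGWG F=GYGY D=YBYB B=WBWB
After move 2 (U): U=WWGG F=RRGY R=WBRR B=OOWB L=GYOO
After move 3 (U): U=GWGW F=WBGY R=OORR B=GYWB L=RROO
After move 4 (F): F=GWYB U=GWOR R=GOWR D=ROYB L=RYOB
After move 5 (F): F=YGBW U=GWBY R=OORR D=WGYB L=RROO
After move 6 (U'): U=WYGB F=RRBW R=YGRR B=OOWB L=GYOO
Query: F face = RRBW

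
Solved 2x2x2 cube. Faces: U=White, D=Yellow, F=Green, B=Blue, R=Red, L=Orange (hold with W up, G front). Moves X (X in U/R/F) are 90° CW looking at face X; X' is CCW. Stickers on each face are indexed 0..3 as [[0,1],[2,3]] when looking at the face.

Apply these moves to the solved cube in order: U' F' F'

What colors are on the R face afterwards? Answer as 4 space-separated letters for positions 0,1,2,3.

After move 1 (U'): U=WWWW F=OOGG R=GGRR B=RRBB L=BBOO
After move 2 (F'): F=OGOG U=WWGR R=YGYR D=BOYY L=BWOW
After move 3 (F'): F=GGOO U=WWYY R=OGBR D=WWYY L=BROG
Query: R face = OGBR

Answer: O G B R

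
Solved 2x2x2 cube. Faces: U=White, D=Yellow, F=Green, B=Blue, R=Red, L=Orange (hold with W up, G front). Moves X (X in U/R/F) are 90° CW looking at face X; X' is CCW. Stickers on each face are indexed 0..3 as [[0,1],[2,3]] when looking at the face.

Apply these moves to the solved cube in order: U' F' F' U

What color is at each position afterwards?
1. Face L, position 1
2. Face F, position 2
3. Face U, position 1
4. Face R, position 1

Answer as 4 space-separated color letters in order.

Answer: G O W R

Derivation:
After move 1 (U'): U=WWWW F=OOGG R=GGRR B=RRBB L=BBOO
After move 2 (F'): F=OGOG U=WWGR R=YGYR D=BOYY L=BWOW
After move 3 (F'): F=GGOO U=WWYY R=OGBR D=WWYY L=BROG
After move 4 (U): U=YWYW F=OGOO R=RRBR B=BRBB L=GGOG
Query 1: L[1] = G
Query 2: F[2] = O
Query 3: U[1] = W
Query 4: R[1] = R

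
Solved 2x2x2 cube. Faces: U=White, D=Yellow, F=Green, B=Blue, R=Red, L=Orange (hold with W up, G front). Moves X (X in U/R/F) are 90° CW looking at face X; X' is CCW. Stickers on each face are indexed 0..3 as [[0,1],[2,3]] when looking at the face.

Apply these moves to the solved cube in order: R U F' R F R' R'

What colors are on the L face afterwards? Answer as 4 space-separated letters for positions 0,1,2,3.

After move 1 (R): R=RRRR U=WGWG F=GYGY D=YBYB B=WBWB
After move 2 (U): U=WWGG F=RRGY R=WBRR B=OOWB L=GYOO
After move 3 (F'): F=RYRG U=WWWR R=BBYR D=YOYB L=GGOG
After move 4 (R): R=YBRB U=WYWG F=RORB D=YWYO B=ROWB
After move 5 (F): F=RRBO U=WYGG R=WBGB D=RYYO L=GYOW
After move 6 (R'): R=BBWG U=WWGR F=RYBG D=RRYO B=OOYB
After move 7 (R'): R=BGBW U=WYGO F=RWBR D=RYYG B=OORB
Query: L face = GYOW

Answer: G Y O W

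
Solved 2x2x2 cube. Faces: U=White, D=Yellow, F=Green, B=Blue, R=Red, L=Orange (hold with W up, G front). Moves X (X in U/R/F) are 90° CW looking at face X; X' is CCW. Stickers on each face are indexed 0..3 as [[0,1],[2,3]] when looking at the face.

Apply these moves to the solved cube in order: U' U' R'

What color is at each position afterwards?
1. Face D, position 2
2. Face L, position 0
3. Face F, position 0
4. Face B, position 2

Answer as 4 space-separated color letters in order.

Answer: Y R B Y

Derivation:
After move 1 (U'): U=WWWW F=OOGG R=GGRR B=RRBB L=BBOO
After move 2 (U'): U=WWWW F=BBGG R=OORR B=GGBB L=RROO
After move 3 (R'): R=OROR U=WBWG F=BWGW D=YBYG B=YGYB
Query 1: D[2] = Y
Query 2: L[0] = R
Query 3: F[0] = B
Query 4: B[2] = Y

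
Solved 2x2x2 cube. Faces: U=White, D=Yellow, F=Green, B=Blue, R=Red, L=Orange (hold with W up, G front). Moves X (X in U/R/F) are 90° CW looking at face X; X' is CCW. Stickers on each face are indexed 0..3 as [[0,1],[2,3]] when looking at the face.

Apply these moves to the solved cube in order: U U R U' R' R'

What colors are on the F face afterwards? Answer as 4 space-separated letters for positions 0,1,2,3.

Answer: R W G R

Derivation:
After move 1 (U): U=WWWW F=RRGG R=BBRR B=OOBB L=GGOO
After move 2 (U): U=WWWW F=BBGG R=OORR B=GGBB L=RROO
After move 3 (R): R=RORO U=WBWG F=BYGY D=YBYG B=WGWB
After move 4 (U'): U=BGWW F=RRGY R=BYRO B=ROWB L=WGOO
After move 5 (R'): R=YOBR U=BWWR F=RGGW D=YRYY B=GOBB
After move 6 (R'): R=ORYB U=BBWG F=RWGR D=YGYW B=YORB
Query: F face = RWGR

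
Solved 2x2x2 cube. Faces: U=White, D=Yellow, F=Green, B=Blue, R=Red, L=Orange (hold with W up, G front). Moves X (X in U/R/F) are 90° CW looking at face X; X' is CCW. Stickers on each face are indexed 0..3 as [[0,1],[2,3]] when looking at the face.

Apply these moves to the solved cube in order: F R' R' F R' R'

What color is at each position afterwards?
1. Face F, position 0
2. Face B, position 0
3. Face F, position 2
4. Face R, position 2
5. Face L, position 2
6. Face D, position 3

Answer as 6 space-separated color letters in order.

After move 1 (F): F=GGGG U=WWOO R=WRWR D=RRYY L=OYOY
After move 2 (R'): R=RRWW U=WBOB F=GWGO D=RGYG B=YBRB
After move 3 (R'): R=RWRW U=WROY F=GBGB D=RWYO B=GBGB
After move 4 (F): F=GGBB U=WRYY R=OWYW D=RRYO L=OROW
After move 5 (R'): R=WWOY U=WGYG F=GRBY D=RGYB B=OBRB
After move 6 (R'): R=WYWO U=WRYO F=GGBG D=RRYY B=BBGB
Query 1: F[0] = G
Query 2: B[0] = B
Query 3: F[2] = B
Query 4: R[2] = W
Query 5: L[2] = O
Query 6: D[3] = Y

Answer: G B B W O Y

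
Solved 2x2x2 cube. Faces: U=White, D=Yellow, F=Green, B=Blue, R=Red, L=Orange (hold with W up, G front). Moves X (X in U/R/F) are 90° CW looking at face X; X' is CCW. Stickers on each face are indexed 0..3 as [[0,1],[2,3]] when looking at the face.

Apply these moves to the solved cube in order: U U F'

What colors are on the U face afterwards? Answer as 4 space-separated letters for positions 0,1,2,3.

After move 1 (U): U=WWWW F=RRGG R=BBRR B=OOBB L=GGOO
After move 2 (U): U=WWWW F=BBGG R=OORR B=GGBB L=RROO
After move 3 (F'): F=BGBG U=WWOR R=YOYR D=ROYY L=RWOW
Query: U face = WWOR

Answer: W W O R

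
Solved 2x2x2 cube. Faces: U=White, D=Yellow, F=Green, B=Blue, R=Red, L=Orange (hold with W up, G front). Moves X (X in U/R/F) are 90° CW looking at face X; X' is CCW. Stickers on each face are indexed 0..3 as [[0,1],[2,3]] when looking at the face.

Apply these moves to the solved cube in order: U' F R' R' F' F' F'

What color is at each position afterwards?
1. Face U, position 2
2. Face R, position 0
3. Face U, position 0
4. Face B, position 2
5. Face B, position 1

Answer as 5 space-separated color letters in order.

Answer: Y O W O R

Derivation:
After move 1 (U'): U=WWWW F=OOGG R=GGRR B=RRBB L=BBOO
After move 2 (F): F=GOGO U=WWOB R=WGWR D=RGYY L=BYOY
After move 3 (R'): R=GRWW U=WBOR F=GWGB D=ROYO B=YRGB
After move 4 (R'): R=RWGW U=WGOY F=GBGR D=RWYB B=OROB
After move 5 (F'): F=BRGG U=WGRG R=WWRW D=YYYB L=BYOO
After move 6 (F'): F=RGBG U=WGWR R=YWYW D=YOYB L=BGOR
After move 7 (F'): F=GGRB U=WGYY R=OWYW D=GRYB L=BROW
Query 1: U[2] = Y
Query 2: R[0] = O
Query 3: U[0] = W
Query 4: B[2] = O
Query 5: B[1] = R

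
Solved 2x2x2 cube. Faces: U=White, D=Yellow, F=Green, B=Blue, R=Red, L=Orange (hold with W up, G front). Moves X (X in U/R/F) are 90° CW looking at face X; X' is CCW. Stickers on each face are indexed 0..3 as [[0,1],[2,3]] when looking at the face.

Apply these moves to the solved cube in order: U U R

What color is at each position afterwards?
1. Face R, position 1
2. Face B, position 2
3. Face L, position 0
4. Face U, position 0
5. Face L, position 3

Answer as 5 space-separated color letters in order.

After move 1 (U): U=WWWW F=RRGG R=BBRR B=OOBB L=GGOO
After move 2 (U): U=WWWW F=BBGG R=OORR B=GGBB L=RROO
After move 3 (R): R=RORO U=WBWG F=BYGY D=YBYG B=WGWB
Query 1: R[1] = O
Query 2: B[2] = W
Query 3: L[0] = R
Query 4: U[0] = W
Query 5: L[3] = O

Answer: O W R W O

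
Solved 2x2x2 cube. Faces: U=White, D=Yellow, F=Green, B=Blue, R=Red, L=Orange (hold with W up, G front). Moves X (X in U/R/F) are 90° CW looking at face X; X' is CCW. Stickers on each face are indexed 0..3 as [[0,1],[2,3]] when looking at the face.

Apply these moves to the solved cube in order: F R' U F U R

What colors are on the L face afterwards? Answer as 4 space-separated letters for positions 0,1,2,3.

Answer: G R O G

Derivation:
After move 1 (F): F=GGGG U=WWOO R=WRWR D=RRYY L=OYOY
After move 2 (R'): R=RRWW U=WBOB F=GWGO D=RGYG B=YBRB
After move 3 (U): U=OWBB F=RRGO R=YBWW B=OYRB L=GWOY
After move 4 (F): F=GROR U=OWYW R=BBBW D=WYYG L=GROG
After move 5 (U): U=YOWW F=BBOR R=OYBW B=GRRB L=GROG
After move 6 (R): R=BOWY U=YBWR F=BYOG D=WRYG B=WROB
Query: L face = GROG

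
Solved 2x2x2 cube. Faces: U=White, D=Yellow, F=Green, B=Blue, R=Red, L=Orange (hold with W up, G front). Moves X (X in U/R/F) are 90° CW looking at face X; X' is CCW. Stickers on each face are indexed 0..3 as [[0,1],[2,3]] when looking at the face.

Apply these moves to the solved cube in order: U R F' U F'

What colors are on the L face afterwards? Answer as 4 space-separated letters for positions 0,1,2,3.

After move 1 (U): U=WWWW F=RRGG R=BBRR B=OOBB L=GGOO
After move 2 (R): R=RBRB U=WRWG F=RYGY D=YBYO B=WOWB
After move 3 (F'): F=YYRG U=WRRR R=BBYB D=GOYO L=GGOW
After move 4 (U): U=RWRR F=BBRG R=WOYB B=GGWB L=YYOW
After move 5 (F'): F=BGBR U=RWWY R=OOGB D=YWYO L=YROR
Query: L face = YROR

Answer: Y R O R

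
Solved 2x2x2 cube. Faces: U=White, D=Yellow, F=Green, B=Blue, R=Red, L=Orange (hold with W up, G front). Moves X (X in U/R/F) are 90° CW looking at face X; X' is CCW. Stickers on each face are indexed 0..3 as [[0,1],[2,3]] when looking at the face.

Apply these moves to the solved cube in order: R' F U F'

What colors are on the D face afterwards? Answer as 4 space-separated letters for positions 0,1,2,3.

Answer: G G Y G

Derivation:
After move 1 (R'): R=RRRR U=WBWB F=GWGW D=YGYG B=YBYB
After move 2 (F): F=GGWW U=WBOO R=WRBR D=RRYG L=OYOG
After move 3 (U): U=OWOB F=WRWW R=YBBR B=OYYB L=GGOG
After move 4 (F'): F=RWWW U=OWYB R=RBRR D=GGYG L=GBOO
Query: D face = GGYG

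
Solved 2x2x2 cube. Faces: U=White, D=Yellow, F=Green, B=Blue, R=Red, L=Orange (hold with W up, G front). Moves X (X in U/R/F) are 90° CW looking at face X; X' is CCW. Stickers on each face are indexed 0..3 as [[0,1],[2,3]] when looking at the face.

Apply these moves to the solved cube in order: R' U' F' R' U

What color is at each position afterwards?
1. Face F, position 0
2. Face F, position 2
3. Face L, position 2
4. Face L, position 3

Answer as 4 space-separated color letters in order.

Answer: W O O W

Derivation:
After move 1 (R'): R=RRRR U=WBWB F=GWGW D=YGYG B=YBYB
After move 2 (U'): U=BBWW F=OOGW R=GWRR B=RRYB L=YBOO
After move 3 (F'): F=OWOG U=BBGR R=GWYR D=BOYG L=YWOW
After move 4 (R'): R=WRGY U=BYGR F=OBOR D=BWYG B=GROB
After move 5 (U): U=GBRY F=WROR R=GRGY B=YWOB L=OBOW
Query 1: F[0] = W
Query 2: F[2] = O
Query 3: L[2] = O
Query 4: L[3] = W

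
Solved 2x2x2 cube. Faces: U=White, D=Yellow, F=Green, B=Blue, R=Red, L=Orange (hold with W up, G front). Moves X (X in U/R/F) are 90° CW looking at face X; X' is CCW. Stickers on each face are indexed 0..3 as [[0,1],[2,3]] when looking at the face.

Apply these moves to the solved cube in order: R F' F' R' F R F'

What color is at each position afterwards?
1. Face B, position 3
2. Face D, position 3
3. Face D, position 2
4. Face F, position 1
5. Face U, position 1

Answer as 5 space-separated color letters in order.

Answer: B B Y G Y

Derivation:
After move 1 (R): R=RRRR U=WGWG F=GYGY D=YBYB B=WBWB
After move 2 (F'): F=YYGG U=WGRR R=BRYR D=OOYB L=OGOW
After move 3 (F'): F=YGYG U=WGBY R=OROR D=GWYB L=OROR
After move 4 (R'): R=RROO U=WWBW F=YGYY D=GGYG B=BBWB
After move 5 (F): F=YYYG U=WWRR R=BRWO D=ORYG L=OGOG
After move 6 (R): R=WBOR U=WYRG F=YRYG D=OWYB B=RBWB
After move 7 (F'): F=RGYY U=WYWO R=WBOR D=GGYB L=OGOR
Query 1: B[3] = B
Query 2: D[3] = B
Query 3: D[2] = Y
Query 4: F[1] = G
Query 5: U[1] = Y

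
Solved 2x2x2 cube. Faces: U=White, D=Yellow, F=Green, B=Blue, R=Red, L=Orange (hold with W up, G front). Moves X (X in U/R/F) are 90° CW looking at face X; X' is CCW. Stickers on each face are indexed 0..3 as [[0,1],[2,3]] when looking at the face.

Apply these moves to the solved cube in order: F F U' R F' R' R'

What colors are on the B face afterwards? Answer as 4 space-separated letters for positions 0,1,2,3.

After move 1 (F): F=GGGG U=WWOO R=WRWR D=RRYY L=OYOY
After move 2 (F): F=GGGG U=WWYY R=OROR D=WWYY L=OROR
After move 3 (U'): U=WYWY F=ORGG R=GGOR B=ORBB L=BBOR
After move 4 (R): R=OGRG U=WRWG F=OWGY D=WBYO B=YRYB
After move 5 (F'): F=WYOG U=WROR R=BGWG D=BRYO L=BGOW
After move 6 (R'): R=GGBW U=WYOY F=WROR D=BYYG B=ORRB
After move 7 (R'): R=GWGB U=WROO F=WYOY D=BRYR B=GRYB
Query: B face = GRYB

Answer: G R Y B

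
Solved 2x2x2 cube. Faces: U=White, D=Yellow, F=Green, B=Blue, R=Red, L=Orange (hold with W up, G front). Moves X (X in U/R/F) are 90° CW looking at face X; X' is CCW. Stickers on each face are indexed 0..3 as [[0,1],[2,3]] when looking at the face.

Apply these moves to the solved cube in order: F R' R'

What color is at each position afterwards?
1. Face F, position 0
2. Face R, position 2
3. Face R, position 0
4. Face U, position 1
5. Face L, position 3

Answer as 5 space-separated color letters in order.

After move 1 (F): F=GGGG U=WWOO R=WRWR D=RRYY L=OYOY
After move 2 (R'): R=RRWW U=WBOB F=GWGO D=RGYG B=YBRB
After move 3 (R'): R=RWRW U=WROY F=GBGB D=RWYO B=GBGB
Query 1: F[0] = G
Query 2: R[2] = R
Query 3: R[0] = R
Query 4: U[1] = R
Query 5: L[3] = Y

Answer: G R R R Y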